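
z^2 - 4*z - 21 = (z - 7)*(z + 3)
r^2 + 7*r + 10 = (r + 2)*(r + 5)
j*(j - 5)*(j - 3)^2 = j^4 - 11*j^3 + 39*j^2 - 45*j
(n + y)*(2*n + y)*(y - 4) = 2*n^2*y - 8*n^2 + 3*n*y^2 - 12*n*y + y^3 - 4*y^2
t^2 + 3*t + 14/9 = (t + 2/3)*(t + 7/3)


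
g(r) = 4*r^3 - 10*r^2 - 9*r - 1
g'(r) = 12*r^2 - 20*r - 9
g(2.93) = -12.60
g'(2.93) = 35.42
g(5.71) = 366.25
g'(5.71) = 268.05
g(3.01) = -9.61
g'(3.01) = 39.52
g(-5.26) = -812.46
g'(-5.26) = 428.21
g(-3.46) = -255.26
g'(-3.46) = 203.86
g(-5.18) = -778.67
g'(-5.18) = 416.59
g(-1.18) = -10.88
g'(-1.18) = 31.31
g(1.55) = -24.08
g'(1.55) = -11.17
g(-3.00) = -172.00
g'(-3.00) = 159.00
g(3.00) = -10.00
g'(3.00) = 39.00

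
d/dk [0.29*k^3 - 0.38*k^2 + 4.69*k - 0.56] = 0.87*k^2 - 0.76*k + 4.69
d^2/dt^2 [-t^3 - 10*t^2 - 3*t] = -6*t - 20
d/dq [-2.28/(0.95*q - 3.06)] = 2.166/(0.95*q - 3.06)^2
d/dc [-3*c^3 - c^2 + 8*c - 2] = -9*c^2 - 2*c + 8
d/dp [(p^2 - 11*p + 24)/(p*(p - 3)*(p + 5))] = (-p^2 + 16*p + 40)/(p^2*(p^2 + 10*p + 25))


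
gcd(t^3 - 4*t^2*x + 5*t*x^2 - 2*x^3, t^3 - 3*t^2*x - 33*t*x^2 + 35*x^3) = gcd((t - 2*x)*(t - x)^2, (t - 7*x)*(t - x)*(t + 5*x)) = -t + x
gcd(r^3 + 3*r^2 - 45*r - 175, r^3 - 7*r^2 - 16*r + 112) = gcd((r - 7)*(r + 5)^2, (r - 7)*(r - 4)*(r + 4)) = r - 7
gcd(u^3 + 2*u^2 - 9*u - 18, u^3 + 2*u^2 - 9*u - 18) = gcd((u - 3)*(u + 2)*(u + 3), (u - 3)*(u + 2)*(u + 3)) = u^3 + 2*u^2 - 9*u - 18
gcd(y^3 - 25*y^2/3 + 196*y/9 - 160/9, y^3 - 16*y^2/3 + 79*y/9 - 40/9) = y^2 - 13*y/3 + 40/9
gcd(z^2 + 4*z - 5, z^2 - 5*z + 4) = z - 1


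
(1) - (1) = 0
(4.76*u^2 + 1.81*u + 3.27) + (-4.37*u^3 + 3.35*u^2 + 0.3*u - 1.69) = -4.37*u^3 + 8.11*u^2 + 2.11*u + 1.58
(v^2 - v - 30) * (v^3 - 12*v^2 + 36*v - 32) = v^5 - 13*v^4 + 18*v^3 + 292*v^2 - 1048*v + 960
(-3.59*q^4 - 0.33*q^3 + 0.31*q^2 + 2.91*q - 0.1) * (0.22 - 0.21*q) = 0.7539*q^5 - 0.7205*q^4 - 0.1377*q^3 - 0.5429*q^2 + 0.6612*q - 0.022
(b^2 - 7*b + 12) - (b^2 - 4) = 16 - 7*b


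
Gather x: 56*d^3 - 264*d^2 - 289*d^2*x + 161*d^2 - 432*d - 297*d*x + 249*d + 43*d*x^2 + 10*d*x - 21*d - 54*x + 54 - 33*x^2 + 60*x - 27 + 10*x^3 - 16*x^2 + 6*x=56*d^3 - 103*d^2 - 204*d + 10*x^3 + x^2*(43*d - 49) + x*(-289*d^2 - 287*d + 12) + 27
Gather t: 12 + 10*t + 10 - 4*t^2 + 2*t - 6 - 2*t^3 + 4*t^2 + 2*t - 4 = -2*t^3 + 14*t + 12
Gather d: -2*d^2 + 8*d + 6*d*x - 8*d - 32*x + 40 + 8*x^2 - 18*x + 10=-2*d^2 + 6*d*x + 8*x^2 - 50*x + 50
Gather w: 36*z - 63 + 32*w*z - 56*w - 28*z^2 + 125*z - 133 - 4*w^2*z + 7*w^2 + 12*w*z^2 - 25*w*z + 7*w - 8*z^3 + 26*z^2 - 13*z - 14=w^2*(7 - 4*z) + w*(12*z^2 + 7*z - 49) - 8*z^3 - 2*z^2 + 148*z - 210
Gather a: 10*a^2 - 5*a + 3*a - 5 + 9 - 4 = 10*a^2 - 2*a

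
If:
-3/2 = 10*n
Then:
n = -3/20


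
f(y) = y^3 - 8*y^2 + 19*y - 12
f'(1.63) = 0.89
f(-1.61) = -67.50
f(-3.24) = -191.55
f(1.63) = 2.05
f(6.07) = 32.22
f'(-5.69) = 207.17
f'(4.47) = 7.42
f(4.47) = 2.40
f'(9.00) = 118.00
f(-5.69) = -563.34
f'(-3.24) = 102.33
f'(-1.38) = 46.79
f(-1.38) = -56.08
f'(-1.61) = 52.54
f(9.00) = 240.00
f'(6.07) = 32.41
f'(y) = 3*y^2 - 16*y + 19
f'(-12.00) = 643.00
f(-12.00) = -3120.00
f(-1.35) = -54.69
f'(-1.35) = 46.07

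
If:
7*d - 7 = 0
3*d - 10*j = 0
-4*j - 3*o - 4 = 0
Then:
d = 1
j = 3/10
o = -26/15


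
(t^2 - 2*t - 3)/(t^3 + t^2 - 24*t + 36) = (t + 1)/(t^2 + 4*t - 12)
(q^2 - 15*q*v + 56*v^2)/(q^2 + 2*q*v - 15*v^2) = (q^2 - 15*q*v + 56*v^2)/(q^2 + 2*q*v - 15*v^2)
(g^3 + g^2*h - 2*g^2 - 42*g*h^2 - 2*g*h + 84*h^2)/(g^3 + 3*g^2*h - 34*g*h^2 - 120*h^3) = (g^2 + 7*g*h - 2*g - 14*h)/(g^2 + 9*g*h + 20*h^2)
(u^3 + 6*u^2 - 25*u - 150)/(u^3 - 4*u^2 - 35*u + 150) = (u + 5)/(u - 5)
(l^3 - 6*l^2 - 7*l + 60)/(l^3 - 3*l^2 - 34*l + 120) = (l + 3)/(l + 6)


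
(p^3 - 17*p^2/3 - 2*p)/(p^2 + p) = (p^2 - 17*p/3 - 2)/(p + 1)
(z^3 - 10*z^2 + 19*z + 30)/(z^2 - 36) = (z^2 - 4*z - 5)/(z + 6)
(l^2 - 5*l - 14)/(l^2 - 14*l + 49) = (l + 2)/(l - 7)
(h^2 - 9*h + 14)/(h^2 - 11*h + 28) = (h - 2)/(h - 4)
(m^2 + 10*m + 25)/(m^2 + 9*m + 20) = (m + 5)/(m + 4)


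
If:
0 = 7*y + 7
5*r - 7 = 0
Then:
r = 7/5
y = -1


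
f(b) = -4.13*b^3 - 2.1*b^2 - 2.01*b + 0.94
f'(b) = -12.39*b^2 - 4.2*b - 2.01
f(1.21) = -11.88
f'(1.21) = -25.23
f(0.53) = -1.33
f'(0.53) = -7.72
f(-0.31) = 1.48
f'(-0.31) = -1.90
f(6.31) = -1132.98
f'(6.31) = -521.83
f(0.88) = -5.27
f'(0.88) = -15.30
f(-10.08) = 4037.74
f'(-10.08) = -1218.58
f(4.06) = -318.23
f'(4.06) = -223.29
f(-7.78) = 1834.33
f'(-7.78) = -719.28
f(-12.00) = 6859.30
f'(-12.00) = -1735.77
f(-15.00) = 13497.34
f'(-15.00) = -2726.76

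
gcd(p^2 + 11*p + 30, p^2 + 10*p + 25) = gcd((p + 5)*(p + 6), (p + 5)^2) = p + 5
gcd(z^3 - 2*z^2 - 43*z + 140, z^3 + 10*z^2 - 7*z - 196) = z^2 + 3*z - 28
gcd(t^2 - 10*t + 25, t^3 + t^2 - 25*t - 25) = t - 5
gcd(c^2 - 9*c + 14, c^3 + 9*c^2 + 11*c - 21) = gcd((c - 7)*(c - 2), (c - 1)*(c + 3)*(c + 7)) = 1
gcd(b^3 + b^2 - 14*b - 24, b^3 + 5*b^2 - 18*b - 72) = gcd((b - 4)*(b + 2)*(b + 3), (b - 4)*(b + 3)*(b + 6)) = b^2 - b - 12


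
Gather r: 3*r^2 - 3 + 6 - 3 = 3*r^2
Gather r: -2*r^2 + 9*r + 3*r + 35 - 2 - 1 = -2*r^2 + 12*r + 32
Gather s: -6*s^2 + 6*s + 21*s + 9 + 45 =-6*s^2 + 27*s + 54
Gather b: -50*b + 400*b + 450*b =800*b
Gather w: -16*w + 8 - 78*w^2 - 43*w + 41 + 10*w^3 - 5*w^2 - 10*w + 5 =10*w^3 - 83*w^2 - 69*w + 54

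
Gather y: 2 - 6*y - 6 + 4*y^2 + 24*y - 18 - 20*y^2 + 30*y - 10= -16*y^2 + 48*y - 32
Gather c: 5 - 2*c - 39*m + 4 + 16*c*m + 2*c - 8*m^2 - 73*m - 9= 16*c*m - 8*m^2 - 112*m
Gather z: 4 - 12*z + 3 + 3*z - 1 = 6 - 9*z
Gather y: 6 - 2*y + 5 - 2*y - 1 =10 - 4*y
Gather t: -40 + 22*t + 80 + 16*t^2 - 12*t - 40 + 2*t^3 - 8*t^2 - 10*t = 2*t^3 + 8*t^2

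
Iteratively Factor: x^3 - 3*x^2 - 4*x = (x)*(x^2 - 3*x - 4) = x*(x + 1)*(x - 4)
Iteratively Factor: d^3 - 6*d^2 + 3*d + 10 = (d + 1)*(d^2 - 7*d + 10) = (d - 5)*(d + 1)*(d - 2)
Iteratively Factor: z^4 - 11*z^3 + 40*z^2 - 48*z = (z)*(z^3 - 11*z^2 + 40*z - 48) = z*(z - 4)*(z^2 - 7*z + 12) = z*(z - 4)*(z - 3)*(z - 4)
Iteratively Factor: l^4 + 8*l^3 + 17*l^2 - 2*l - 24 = (l + 3)*(l^3 + 5*l^2 + 2*l - 8) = (l + 3)*(l + 4)*(l^2 + l - 2) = (l - 1)*(l + 3)*(l + 4)*(l + 2)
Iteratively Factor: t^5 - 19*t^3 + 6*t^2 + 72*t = (t - 3)*(t^4 + 3*t^3 - 10*t^2 - 24*t) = (t - 3)*(t + 2)*(t^3 + t^2 - 12*t) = t*(t - 3)*(t + 2)*(t^2 + t - 12) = t*(t - 3)*(t + 2)*(t + 4)*(t - 3)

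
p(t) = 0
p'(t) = 0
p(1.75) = 0.00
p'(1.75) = 0.00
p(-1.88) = 0.00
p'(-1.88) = 0.00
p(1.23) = 0.00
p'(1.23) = 0.00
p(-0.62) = 0.00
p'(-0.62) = 0.00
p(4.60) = 0.00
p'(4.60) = 0.00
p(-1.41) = 0.00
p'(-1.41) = 0.00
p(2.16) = 0.00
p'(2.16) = 0.00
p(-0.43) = 0.00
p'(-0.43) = 0.00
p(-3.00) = 0.00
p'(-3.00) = 0.00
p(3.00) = 0.00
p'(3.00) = 0.00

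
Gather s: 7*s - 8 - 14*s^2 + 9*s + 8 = -14*s^2 + 16*s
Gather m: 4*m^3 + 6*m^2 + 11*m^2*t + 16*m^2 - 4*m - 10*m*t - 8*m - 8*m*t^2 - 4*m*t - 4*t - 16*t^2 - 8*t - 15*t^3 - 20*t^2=4*m^3 + m^2*(11*t + 22) + m*(-8*t^2 - 14*t - 12) - 15*t^3 - 36*t^2 - 12*t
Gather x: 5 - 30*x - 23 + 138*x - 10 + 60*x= 168*x - 28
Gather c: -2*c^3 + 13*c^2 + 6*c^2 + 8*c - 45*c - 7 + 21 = -2*c^3 + 19*c^2 - 37*c + 14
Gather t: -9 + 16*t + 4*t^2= 4*t^2 + 16*t - 9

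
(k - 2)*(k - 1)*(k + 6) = k^3 + 3*k^2 - 16*k + 12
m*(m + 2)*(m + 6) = m^3 + 8*m^2 + 12*m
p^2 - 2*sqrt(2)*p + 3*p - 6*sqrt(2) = (p + 3)*(p - 2*sqrt(2))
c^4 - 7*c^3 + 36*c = c*(c - 6)*(c - 3)*(c + 2)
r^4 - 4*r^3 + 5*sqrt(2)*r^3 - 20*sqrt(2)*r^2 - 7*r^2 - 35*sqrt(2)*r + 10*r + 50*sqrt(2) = (r - 5)*(r - 1)*(r + 2)*(r + 5*sqrt(2))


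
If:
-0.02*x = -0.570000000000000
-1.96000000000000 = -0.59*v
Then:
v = 3.32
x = 28.50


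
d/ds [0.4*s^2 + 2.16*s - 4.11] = 0.8*s + 2.16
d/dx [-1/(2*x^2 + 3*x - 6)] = (4*x + 3)/(2*x^2 + 3*x - 6)^2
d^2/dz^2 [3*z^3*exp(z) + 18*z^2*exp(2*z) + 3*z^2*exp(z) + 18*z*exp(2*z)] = 3*(z^3 + 24*z^2*exp(z) + 7*z^2 + 72*z*exp(z) + 10*z + 36*exp(z) + 2)*exp(z)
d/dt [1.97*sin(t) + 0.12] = 1.97*cos(t)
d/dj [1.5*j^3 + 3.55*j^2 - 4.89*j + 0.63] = 4.5*j^2 + 7.1*j - 4.89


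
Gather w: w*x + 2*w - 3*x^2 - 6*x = w*(x + 2) - 3*x^2 - 6*x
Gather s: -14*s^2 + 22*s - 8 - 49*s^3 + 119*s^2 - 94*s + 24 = -49*s^3 + 105*s^2 - 72*s + 16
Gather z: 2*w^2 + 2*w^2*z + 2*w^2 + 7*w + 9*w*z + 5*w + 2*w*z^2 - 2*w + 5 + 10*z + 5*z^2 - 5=4*w^2 + 10*w + z^2*(2*w + 5) + z*(2*w^2 + 9*w + 10)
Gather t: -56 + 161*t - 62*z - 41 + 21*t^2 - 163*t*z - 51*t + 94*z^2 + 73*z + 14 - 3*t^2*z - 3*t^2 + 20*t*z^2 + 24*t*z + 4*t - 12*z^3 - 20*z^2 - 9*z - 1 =t^2*(18 - 3*z) + t*(20*z^2 - 139*z + 114) - 12*z^3 + 74*z^2 + 2*z - 84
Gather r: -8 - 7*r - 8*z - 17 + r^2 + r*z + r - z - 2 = r^2 + r*(z - 6) - 9*z - 27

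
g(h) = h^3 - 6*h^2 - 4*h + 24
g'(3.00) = -13.00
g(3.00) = -15.00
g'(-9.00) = 347.00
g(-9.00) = -1155.00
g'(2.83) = -13.93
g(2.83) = -12.71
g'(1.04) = -13.24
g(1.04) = 14.48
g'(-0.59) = 4.12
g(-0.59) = 24.07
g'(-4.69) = 118.27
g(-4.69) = -192.38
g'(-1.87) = 28.93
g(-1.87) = 3.96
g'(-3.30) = 68.27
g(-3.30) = -64.08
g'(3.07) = -12.57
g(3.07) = -15.89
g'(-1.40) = 18.68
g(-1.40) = 15.10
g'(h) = 3*h^2 - 12*h - 4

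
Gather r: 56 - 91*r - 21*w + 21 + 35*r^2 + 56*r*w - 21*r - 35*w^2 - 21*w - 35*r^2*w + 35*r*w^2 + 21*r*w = r^2*(35 - 35*w) + r*(35*w^2 + 77*w - 112) - 35*w^2 - 42*w + 77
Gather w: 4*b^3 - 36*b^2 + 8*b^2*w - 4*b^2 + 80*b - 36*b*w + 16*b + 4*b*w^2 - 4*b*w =4*b^3 - 40*b^2 + 4*b*w^2 + 96*b + w*(8*b^2 - 40*b)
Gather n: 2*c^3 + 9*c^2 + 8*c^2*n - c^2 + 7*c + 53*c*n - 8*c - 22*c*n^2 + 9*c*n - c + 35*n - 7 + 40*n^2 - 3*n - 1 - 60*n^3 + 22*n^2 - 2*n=2*c^3 + 8*c^2 - 2*c - 60*n^3 + n^2*(62 - 22*c) + n*(8*c^2 + 62*c + 30) - 8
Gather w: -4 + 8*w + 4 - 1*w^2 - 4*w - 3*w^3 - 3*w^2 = -3*w^3 - 4*w^2 + 4*w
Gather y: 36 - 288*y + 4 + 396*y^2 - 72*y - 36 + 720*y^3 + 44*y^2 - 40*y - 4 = 720*y^3 + 440*y^2 - 400*y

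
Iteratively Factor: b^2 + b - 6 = (b + 3)*(b - 2)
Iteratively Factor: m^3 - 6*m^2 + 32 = (m - 4)*(m^2 - 2*m - 8) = (m - 4)*(m + 2)*(m - 4)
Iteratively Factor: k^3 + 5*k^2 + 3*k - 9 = (k + 3)*(k^2 + 2*k - 3) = (k + 3)^2*(k - 1)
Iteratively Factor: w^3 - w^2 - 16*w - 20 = (w - 5)*(w^2 + 4*w + 4) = (w - 5)*(w + 2)*(w + 2)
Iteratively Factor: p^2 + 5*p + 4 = (p + 4)*(p + 1)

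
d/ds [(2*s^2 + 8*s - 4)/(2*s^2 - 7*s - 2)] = 2*(-15*s^2 + 4*s - 22)/(4*s^4 - 28*s^3 + 41*s^2 + 28*s + 4)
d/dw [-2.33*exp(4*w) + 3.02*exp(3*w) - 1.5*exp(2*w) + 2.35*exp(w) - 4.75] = (-9.32*exp(3*w) + 9.06*exp(2*w) - 3.0*exp(w) + 2.35)*exp(w)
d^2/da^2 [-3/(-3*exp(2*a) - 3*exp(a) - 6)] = (2*(2*exp(a) + 1)^2*exp(a) - (4*exp(a) + 1)*(exp(2*a) + exp(a) + 2))*exp(a)/(exp(2*a) + exp(a) + 2)^3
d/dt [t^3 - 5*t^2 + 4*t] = 3*t^2 - 10*t + 4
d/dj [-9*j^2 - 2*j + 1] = -18*j - 2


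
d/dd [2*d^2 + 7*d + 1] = 4*d + 7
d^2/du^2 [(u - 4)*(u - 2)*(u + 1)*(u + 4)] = 12*u^2 - 6*u - 36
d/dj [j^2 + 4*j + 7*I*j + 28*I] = 2*j + 4 + 7*I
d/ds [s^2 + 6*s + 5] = 2*s + 6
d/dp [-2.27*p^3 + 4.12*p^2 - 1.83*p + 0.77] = -6.81*p^2 + 8.24*p - 1.83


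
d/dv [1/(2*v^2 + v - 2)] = (-4*v - 1)/(2*v^2 + v - 2)^2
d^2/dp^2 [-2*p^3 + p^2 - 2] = 2 - 12*p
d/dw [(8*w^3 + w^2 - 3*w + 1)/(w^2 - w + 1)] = 2*(4*w^4 - 8*w^3 + 13*w^2 - 1)/(w^4 - 2*w^3 + 3*w^2 - 2*w + 1)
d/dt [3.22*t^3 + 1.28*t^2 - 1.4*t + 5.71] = 9.66*t^2 + 2.56*t - 1.4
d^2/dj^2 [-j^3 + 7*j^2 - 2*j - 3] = 14 - 6*j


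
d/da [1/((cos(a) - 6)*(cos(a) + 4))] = 2*(cos(a) - 1)*sin(a)/((cos(a) - 6)^2*(cos(a) + 4)^2)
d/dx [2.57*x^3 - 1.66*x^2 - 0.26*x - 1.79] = 7.71*x^2 - 3.32*x - 0.26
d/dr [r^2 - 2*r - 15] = 2*r - 2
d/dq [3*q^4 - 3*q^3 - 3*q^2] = 3*q*(4*q^2 - 3*q - 2)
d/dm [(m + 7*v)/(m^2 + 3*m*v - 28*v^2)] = -1/(m^2 - 8*m*v + 16*v^2)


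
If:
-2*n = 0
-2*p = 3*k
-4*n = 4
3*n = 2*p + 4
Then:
No Solution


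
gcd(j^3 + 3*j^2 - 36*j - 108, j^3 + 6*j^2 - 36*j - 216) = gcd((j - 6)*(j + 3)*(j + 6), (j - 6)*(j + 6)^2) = j^2 - 36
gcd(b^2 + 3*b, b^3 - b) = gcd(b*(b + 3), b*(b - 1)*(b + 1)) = b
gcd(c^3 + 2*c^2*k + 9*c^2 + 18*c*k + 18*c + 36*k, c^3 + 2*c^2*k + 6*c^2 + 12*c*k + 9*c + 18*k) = c^2 + 2*c*k + 3*c + 6*k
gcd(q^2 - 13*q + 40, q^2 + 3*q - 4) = 1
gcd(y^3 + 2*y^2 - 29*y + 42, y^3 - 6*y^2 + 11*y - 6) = y^2 - 5*y + 6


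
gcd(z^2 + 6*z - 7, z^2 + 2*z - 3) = z - 1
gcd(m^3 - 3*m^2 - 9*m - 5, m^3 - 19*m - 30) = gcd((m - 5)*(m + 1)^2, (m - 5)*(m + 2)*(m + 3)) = m - 5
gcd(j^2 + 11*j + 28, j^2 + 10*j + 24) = j + 4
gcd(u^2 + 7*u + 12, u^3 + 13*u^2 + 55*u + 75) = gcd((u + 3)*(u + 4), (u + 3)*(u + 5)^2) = u + 3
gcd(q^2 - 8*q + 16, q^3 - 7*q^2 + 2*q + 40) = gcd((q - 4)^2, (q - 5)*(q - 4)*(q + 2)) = q - 4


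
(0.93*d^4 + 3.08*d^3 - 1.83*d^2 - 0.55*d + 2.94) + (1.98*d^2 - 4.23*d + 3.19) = 0.93*d^4 + 3.08*d^3 + 0.15*d^2 - 4.78*d + 6.13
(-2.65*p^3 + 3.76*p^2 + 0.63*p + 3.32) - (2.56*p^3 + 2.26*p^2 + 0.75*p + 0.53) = -5.21*p^3 + 1.5*p^2 - 0.12*p + 2.79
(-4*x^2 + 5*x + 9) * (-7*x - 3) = 28*x^3 - 23*x^2 - 78*x - 27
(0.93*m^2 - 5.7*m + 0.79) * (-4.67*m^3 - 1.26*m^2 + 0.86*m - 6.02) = -4.3431*m^5 + 25.4472*m^4 + 4.2925*m^3 - 11.496*m^2 + 34.9934*m - 4.7558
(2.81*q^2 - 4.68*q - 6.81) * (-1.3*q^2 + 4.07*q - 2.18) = -3.653*q^4 + 17.5207*q^3 - 16.3204*q^2 - 17.5143*q + 14.8458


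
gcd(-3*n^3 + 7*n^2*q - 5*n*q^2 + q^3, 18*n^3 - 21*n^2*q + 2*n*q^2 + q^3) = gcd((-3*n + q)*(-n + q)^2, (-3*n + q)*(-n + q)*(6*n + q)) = 3*n^2 - 4*n*q + q^2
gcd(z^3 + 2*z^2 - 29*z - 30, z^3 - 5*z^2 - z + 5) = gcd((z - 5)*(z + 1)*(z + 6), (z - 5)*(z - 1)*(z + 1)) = z^2 - 4*z - 5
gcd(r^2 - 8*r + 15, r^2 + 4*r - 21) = r - 3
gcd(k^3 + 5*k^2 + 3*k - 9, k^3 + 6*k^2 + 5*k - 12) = k^2 + 2*k - 3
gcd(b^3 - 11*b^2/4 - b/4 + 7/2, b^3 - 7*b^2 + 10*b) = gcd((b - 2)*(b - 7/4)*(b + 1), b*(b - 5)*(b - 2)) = b - 2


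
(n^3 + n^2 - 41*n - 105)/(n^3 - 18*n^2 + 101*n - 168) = (n^2 + 8*n + 15)/(n^2 - 11*n + 24)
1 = 1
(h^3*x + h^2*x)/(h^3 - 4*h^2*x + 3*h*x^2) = h*x*(h + 1)/(h^2 - 4*h*x + 3*x^2)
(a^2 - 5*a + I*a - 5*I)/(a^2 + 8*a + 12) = (a^2 + a*(-5 + I) - 5*I)/(a^2 + 8*a + 12)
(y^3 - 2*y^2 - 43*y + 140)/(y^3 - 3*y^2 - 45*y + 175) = (y - 4)/(y - 5)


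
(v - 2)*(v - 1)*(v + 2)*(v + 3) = v^4 + 2*v^3 - 7*v^2 - 8*v + 12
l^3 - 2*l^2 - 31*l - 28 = (l - 7)*(l + 1)*(l + 4)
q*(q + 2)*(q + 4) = q^3 + 6*q^2 + 8*q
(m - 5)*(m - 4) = m^2 - 9*m + 20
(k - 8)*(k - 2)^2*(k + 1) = k^4 - 11*k^3 + 24*k^2 + 4*k - 32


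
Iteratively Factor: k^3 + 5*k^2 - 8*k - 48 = (k + 4)*(k^2 + k - 12) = (k + 4)^2*(k - 3)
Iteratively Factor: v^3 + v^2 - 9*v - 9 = (v - 3)*(v^2 + 4*v + 3) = (v - 3)*(v + 3)*(v + 1)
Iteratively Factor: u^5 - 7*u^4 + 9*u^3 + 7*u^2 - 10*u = (u + 1)*(u^4 - 8*u^3 + 17*u^2 - 10*u) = u*(u + 1)*(u^3 - 8*u^2 + 17*u - 10) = u*(u - 2)*(u + 1)*(u^2 - 6*u + 5) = u*(u - 5)*(u - 2)*(u + 1)*(u - 1)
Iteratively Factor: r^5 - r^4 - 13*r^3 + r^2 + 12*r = (r + 1)*(r^4 - 2*r^3 - 11*r^2 + 12*r) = (r + 1)*(r + 3)*(r^3 - 5*r^2 + 4*r) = (r - 1)*(r + 1)*(r + 3)*(r^2 - 4*r) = r*(r - 1)*(r + 1)*(r + 3)*(r - 4)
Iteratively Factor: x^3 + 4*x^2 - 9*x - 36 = (x - 3)*(x^2 + 7*x + 12) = (x - 3)*(x + 4)*(x + 3)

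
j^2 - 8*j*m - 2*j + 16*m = (j - 2)*(j - 8*m)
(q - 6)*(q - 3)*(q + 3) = q^3 - 6*q^2 - 9*q + 54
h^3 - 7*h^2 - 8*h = h*(h - 8)*(h + 1)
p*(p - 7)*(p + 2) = p^3 - 5*p^2 - 14*p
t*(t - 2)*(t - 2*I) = t^3 - 2*t^2 - 2*I*t^2 + 4*I*t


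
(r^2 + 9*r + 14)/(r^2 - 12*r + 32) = (r^2 + 9*r + 14)/(r^2 - 12*r + 32)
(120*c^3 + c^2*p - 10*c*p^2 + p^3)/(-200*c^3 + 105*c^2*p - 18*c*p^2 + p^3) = (3*c + p)/(-5*c + p)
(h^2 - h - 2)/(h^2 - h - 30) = (-h^2 + h + 2)/(-h^2 + h + 30)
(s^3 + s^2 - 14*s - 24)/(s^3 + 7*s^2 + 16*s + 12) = (s - 4)/(s + 2)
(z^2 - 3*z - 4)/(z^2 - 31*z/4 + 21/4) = 4*(z^2 - 3*z - 4)/(4*z^2 - 31*z + 21)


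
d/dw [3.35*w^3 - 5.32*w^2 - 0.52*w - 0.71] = 10.05*w^2 - 10.64*w - 0.52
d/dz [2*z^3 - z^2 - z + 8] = 6*z^2 - 2*z - 1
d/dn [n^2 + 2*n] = 2*n + 2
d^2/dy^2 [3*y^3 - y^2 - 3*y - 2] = 18*y - 2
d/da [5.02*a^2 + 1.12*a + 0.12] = 10.04*a + 1.12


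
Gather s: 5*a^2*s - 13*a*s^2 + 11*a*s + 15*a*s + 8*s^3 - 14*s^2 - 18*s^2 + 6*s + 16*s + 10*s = 8*s^3 + s^2*(-13*a - 32) + s*(5*a^2 + 26*a + 32)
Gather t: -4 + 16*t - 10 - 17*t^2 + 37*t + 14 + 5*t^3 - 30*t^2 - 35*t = 5*t^3 - 47*t^2 + 18*t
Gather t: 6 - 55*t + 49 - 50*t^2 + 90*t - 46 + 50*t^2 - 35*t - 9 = 0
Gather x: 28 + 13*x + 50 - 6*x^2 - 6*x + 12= -6*x^2 + 7*x + 90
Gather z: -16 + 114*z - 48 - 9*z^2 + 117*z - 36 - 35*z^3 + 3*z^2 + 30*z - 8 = -35*z^3 - 6*z^2 + 261*z - 108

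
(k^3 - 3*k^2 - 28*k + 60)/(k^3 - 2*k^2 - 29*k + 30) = (k - 2)/(k - 1)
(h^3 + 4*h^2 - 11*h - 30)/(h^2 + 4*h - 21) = (h^2 + 7*h + 10)/(h + 7)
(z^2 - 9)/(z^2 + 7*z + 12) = (z - 3)/(z + 4)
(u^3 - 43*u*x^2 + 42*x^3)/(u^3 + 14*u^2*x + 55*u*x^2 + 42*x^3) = (u^2 - 7*u*x + 6*x^2)/(u^2 + 7*u*x + 6*x^2)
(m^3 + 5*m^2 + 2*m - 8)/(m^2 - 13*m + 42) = (m^3 + 5*m^2 + 2*m - 8)/(m^2 - 13*m + 42)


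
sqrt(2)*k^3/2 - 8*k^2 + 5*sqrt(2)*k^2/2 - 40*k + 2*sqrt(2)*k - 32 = (k + 4)*(k - 8*sqrt(2))*(sqrt(2)*k/2 + sqrt(2)/2)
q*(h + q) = h*q + q^2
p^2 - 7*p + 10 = (p - 5)*(p - 2)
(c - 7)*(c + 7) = c^2 - 49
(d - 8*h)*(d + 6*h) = d^2 - 2*d*h - 48*h^2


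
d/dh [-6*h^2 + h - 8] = 1 - 12*h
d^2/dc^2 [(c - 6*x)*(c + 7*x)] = 2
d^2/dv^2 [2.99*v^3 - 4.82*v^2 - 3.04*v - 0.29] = 17.94*v - 9.64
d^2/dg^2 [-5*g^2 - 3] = -10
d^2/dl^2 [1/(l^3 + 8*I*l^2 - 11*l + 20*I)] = 2*(-(3*l + 8*I)*(l^3 + 8*I*l^2 - 11*l + 20*I) + (3*l^2 + 16*I*l - 11)^2)/(l^3 + 8*I*l^2 - 11*l + 20*I)^3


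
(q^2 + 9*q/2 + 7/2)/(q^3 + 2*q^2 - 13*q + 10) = (2*q^2 + 9*q + 7)/(2*(q^3 + 2*q^2 - 13*q + 10))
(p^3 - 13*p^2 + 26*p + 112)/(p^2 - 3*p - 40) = (p^2 - 5*p - 14)/(p + 5)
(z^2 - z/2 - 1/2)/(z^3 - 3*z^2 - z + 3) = (z + 1/2)/(z^2 - 2*z - 3)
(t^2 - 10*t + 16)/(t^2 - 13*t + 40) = (t - 2)/(t - 5)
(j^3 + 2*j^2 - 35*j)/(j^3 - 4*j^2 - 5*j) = (j + 7)/(j + 1)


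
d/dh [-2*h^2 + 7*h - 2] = 7 - 4*h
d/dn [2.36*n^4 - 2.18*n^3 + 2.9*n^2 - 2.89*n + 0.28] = 9.44*n^3 - 6.54*n^2 + 5.8*n - 2.89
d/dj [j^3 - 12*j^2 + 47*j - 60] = 3*j^2 - 24*j + 47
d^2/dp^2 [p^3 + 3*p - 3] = 6*p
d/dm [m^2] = 2*m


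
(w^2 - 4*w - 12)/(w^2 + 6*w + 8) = (w - 6)/(w + 4)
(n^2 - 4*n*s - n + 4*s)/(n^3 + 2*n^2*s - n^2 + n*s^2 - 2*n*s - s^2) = (n - 4*s)/(n^2 + 2*n*s + s^2)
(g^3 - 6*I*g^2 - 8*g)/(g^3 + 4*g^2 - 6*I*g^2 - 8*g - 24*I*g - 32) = g/(g + 4)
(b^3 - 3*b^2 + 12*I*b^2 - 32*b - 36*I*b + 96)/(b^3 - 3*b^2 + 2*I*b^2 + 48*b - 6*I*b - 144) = (b + 4*I)/(b - 6*I)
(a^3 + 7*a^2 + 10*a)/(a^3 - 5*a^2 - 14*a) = (a + 5)/(a - 7)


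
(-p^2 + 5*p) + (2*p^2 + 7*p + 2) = p^2 + 12*p + 2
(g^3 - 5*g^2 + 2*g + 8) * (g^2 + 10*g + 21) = g^5 + 5*g^4 - 27*g^3 - 77*g^2 + 122*g + 168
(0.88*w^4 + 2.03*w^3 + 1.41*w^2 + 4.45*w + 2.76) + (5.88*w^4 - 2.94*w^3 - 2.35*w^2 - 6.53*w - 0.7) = 6.76*w^4 - 0.91*w^3 - 0.94*w^2 - 2.08*w + 2.06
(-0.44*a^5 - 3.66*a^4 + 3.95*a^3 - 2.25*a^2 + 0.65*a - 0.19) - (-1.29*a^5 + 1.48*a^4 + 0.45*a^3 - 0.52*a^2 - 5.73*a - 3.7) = 0.85*a^5 - 5.14*a^4 + 3.5*a^3 - 1.73*a^2 + 6.38*a + 3.51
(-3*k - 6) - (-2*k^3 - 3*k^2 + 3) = 2*k^3 + 3*k^2 - 3*k - 9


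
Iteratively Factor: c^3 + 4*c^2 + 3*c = (c + 1)*(c^2 + 3*c) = c*(c + 1)*(c + 3)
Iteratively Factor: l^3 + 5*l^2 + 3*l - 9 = (l + 3)*(l^2 + 2*l - 3) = (l - 1)*(l + 3)*(l + 3)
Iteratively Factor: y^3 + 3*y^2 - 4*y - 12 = (y + 2)*(y^2 + y - 6) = (y - 2)*(y + 2)*(y + 3)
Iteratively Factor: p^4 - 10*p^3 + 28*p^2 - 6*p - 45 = (p - 5)*(p^3 - 5*p^2 + 3*p + 9) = (p - 5)*(p + 1)*(p^2 - 6*p + 9) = (p - 5)*(p - 3)*(p + 1)*(p - 3)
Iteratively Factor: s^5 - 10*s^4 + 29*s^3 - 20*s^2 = (s)*(s^4 - 10*s^3 + 29*s^2 - 20*s) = s^2*(s^3 - 10*s^2 + 29*s - 20) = s^2*(s - 1)*(s^2 - 9*s + 20) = s^2*(s - 5)*(s - 1)*(s - 4)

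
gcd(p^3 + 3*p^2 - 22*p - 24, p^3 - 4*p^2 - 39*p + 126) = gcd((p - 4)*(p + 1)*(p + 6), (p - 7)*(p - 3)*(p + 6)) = p + 6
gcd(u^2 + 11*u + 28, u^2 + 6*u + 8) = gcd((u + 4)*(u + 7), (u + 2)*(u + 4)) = u + 4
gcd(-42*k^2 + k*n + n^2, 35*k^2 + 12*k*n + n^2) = 7*k + n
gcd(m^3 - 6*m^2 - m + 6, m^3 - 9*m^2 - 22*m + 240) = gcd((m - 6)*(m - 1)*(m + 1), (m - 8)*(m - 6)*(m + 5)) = m - 6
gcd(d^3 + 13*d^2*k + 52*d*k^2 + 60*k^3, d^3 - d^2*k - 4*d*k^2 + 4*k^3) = d + 2*k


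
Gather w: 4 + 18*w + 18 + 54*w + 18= 72*w + 40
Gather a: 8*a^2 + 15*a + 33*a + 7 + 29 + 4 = 8*a^2 + 48*a + 40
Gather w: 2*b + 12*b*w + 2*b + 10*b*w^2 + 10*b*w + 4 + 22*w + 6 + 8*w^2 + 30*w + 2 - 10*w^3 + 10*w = 4*b - 10*w^3 + w^2*(10*b + 8) + w*(22*b + 62) + 12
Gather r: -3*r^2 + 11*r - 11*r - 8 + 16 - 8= -3*r^2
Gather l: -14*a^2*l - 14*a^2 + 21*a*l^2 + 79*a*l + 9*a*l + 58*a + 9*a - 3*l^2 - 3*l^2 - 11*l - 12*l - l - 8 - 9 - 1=-14*a^2 + 67*a + l^2*(21*a - 6) + l*(-14*a^2 + 88*a - 24) - 18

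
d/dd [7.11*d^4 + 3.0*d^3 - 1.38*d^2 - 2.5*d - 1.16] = 28.44*d^3 + 9.0*d^2 - 2.76*d - 2.5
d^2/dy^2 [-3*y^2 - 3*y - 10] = -6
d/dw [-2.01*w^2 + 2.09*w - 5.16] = 2.09 - 4.02*w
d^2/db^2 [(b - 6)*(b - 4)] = 2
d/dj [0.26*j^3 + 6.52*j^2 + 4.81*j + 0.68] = 0.78*j^2 + 13.04*j + 4.81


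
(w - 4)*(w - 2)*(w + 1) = w^3 - 5*w^2 + 2*w + 8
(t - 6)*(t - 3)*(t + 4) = t^3 - 5*t^2 - 18*t + 72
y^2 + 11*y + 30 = (y + 5)*(y + 6)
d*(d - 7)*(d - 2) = d^3 - 9*d^2 + 14*d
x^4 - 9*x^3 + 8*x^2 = x^2*(x - 8)*(x - 1)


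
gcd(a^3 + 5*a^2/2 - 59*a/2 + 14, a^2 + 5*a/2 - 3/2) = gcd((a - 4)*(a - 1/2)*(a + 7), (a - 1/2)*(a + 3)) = a - 1/2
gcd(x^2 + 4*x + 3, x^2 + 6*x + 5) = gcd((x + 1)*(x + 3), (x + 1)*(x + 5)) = x + 1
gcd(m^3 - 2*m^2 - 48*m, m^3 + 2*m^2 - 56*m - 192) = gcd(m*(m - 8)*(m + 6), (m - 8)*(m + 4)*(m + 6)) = m^2 - 2*m - 48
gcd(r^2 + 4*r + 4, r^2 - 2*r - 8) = r + 2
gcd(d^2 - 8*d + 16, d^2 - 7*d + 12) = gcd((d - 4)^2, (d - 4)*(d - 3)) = d - 4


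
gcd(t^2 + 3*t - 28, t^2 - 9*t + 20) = t - 4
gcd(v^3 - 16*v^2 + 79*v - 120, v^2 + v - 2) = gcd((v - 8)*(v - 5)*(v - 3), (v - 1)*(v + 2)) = 1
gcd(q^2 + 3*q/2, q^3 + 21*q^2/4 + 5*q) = q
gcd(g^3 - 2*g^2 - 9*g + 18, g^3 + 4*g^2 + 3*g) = g + 3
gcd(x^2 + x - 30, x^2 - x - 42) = x + 6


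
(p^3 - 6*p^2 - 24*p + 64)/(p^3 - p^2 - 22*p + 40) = (p^2 - 4*p - 32)/(p^2 + p - 20)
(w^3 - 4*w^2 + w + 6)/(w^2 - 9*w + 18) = (w^2 - w - 2)/(w - 6)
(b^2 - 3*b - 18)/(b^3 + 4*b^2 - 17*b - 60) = (b - 6)/(b^2 + b - 20)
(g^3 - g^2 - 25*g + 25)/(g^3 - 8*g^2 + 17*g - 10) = (g + 5)/(g - 2)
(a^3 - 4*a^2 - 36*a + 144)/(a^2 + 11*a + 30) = (a^2 - 10*a + 24)/(a + 5)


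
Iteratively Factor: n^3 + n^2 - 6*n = (n + 3)*(n^2 - 2*n) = (n - 2)*(n + 3)*(n)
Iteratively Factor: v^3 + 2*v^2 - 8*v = (v)*(v^2 + 2*v - 8) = v*(v - 2)*(v + 4)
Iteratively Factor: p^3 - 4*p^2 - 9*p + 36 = (p - 3)*(p^2 - p - 12) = (p - 4)*(p - 3)*(p + 3)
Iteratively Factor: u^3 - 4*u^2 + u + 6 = (u - 3)*(u^2 - u - 2) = (u - 3)*(u - 2)*(u + 1)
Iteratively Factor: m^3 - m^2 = (m)*(m^2 - m) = m*(m - 1)*(m)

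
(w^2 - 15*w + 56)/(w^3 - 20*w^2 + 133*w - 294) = (w - 8)/(w^2 - 13*w + 42)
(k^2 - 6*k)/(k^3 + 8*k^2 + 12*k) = (k - 6)/(k^2 + 8*k + 12)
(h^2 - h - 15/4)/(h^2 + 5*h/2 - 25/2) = (h + 3/2)/(h + 5)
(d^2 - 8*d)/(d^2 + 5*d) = (d - 8)/(d + 5)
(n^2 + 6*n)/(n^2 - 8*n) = (n + 6)/(n - 8)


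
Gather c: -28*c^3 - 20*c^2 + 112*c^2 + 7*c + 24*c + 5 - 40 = -28*c^3 + 92*c^2 + 31*c - 35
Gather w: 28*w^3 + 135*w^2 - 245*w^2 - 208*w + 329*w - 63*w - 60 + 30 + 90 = 28*w^3 - 110*w^2 + 58*w + 60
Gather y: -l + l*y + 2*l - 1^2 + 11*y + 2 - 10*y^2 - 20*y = l - 10*y^2 + y*(l - 9) + 1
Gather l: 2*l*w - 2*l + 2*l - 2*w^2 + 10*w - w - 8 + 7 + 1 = 2*l*w - 2*w^2 + 9*w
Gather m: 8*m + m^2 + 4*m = m^2 + 12*m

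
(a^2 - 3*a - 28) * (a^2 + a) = a^4 - 2*a^3 - 31*a^2 - 28*a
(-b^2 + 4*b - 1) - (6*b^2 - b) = -7*b^2 + 5*b - 1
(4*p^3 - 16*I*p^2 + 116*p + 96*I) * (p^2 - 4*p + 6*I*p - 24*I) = 4*p^5 - 16*p^4 + 8*I*p^4 + 212*p^3 - 32*I*p^3 - 848*p^2 + 792*I*p^2 - 576*p - 3168*I*p + 2304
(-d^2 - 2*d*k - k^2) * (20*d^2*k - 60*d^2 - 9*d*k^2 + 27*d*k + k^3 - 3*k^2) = -20*d^4*k + 60*d^4 - 31*d^3*k^2 + 93*d^3*k - 3*d^2*k^3 + 9*d^2*k^2 + 7*d*k^4 - 21*d*k^3 - k^5 + 3*k^4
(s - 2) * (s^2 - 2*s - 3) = s^3 - 4*s^2 + s + 6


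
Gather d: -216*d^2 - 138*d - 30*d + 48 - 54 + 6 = -216*d^2 - 168*d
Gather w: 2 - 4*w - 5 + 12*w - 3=8*w - 6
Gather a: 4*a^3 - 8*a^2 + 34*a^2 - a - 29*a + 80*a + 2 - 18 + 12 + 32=4*a^3 + 26*a^2 + 50*a + 28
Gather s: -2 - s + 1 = -s - 1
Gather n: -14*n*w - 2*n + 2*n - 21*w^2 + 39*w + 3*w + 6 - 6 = -14*n*w - 21*w^2 + 42*w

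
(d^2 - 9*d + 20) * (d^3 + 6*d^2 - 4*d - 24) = d^5 - 3*d^4 - 38*d^3 + 132*d^2 + 136*d - 480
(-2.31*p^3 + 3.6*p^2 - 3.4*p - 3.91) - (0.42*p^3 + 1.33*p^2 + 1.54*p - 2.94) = -2.73*p^3 + 2.27*p^2 - 4.94*p - 0.97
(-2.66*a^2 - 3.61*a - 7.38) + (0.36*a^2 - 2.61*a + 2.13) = -2.3*a^2 - 6.22*a - 5.25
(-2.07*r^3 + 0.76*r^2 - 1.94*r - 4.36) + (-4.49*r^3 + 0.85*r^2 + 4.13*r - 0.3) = -6.56*r^3 + 1.61*r^2 + 2.19*r - 4.66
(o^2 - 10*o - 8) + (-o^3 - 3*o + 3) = -o^3 + o^2 - 13*o - 5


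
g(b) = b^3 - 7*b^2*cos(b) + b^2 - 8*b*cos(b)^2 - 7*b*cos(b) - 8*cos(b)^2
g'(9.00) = 575.09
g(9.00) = 1317.60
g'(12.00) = -377.49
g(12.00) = 876.45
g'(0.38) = -8.18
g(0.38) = -12.73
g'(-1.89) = -15.38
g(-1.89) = 1.22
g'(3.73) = 59.32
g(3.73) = 142.36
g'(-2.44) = -39.66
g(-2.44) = 16.93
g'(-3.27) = -9.52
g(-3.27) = 45.12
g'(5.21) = -188.82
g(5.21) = 49.14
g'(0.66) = 2.37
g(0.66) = -13.62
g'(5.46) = -192.66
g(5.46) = 0.83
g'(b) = 7*b^2*sin(b) + 3*b^2 + 16*b*sin(b)*cos(b) + 7*b*sin(b) - 14*b*cos(b) + 2*b + 16*sin(b)*cos(b) - 8*cos(b)^2 - 7*cos(b)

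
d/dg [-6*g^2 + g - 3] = 1 - 12*g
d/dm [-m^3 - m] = -3*m^2 - 1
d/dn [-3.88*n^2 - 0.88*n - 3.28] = -7.76*n - 0.88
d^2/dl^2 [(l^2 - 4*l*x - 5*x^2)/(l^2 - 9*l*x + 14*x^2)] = 2*x*(5*l^3 - 57*l^2*x + 303*l*x^2 - 643*x^3)/(l^6 - 27*l^5*x + 285*l^4*x^2 - 1485*l^3*x^3 + 3990*l^2*x^4 - 5292*l*x^5 + 2744*x^6)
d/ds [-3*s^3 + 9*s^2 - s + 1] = -9*s^2 + 18*s - 1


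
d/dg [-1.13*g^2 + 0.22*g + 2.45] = 0.22 - 2.26*g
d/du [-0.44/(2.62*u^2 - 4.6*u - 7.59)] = (2.3056*u - 2.024)/(-2.62*u^2 + 4.6*u + 7.59)^2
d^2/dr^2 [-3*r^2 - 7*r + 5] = -6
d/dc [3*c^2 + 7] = 6*c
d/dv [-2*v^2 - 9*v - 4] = -4*v - 9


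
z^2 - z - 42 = (z - 7)*(z + 6)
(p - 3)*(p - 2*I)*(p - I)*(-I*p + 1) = -I*p^4 - 2*p^3 + 3*I*p^3 + 6*p^2 - I*p^2 - 2*p + 3*I*p + 6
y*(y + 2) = y^2 + 2*y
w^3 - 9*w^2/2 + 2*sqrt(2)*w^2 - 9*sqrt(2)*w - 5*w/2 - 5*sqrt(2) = (w - 5)*(w + 1/2)*(w + 2*sqrt(2))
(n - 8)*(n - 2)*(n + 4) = n^3 - 6*n^2 - 24*n + 64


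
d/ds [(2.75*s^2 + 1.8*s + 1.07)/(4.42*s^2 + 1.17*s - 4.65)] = (-4.7385*s^2 - 35.0338*s - 9.6219)/(19.5364*s^4 + 10.3428*s^3 - 39.7371*s^2 - 10.881*s + 21.6225)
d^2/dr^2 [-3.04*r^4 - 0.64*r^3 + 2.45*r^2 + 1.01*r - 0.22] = -36.48*r^2 - 3.84*r + 4.9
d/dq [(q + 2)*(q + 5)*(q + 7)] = 3*q^2 + 28*q + 59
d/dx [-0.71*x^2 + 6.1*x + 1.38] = 6.1 - 1.42*x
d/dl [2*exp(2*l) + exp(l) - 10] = (4*exp(l) + 1)*exp(l)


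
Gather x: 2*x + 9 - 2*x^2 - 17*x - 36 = -2*x^2 - 15*x - 27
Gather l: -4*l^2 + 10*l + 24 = -4*l^2 + 10*l + 24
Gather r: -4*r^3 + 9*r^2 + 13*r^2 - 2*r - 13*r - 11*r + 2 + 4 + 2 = -4*r^3 + 22*r^2 - 26*r + 8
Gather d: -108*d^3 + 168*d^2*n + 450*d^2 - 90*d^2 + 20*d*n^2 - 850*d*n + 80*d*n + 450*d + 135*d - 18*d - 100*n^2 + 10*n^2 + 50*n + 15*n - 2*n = -108*d^3 + d^2*(168*n + 360) + d*(20*n^2 - 770*n + 567) - 90*n^2 + 63*n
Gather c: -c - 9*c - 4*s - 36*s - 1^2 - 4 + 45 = -10*c - 40*s + 40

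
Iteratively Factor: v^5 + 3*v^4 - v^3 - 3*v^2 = (v + 3)*(v^4 - v^2) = (v - 1)*(v + 3)*(v^3 + v^2) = (v - 1)*(v + 1)*(v + 3)*(v^2) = v*(v - 1)*(v + 1)*(v + 3)*(v)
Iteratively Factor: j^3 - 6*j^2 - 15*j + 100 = (j + 4)*(j^2 - 10*j + 25) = (j - 5)*(j + 4)*(j - 5)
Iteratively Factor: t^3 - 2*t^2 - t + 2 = (t - 2)*(t^2 - 1) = (t - 2)*(t + 1)*(t - 1)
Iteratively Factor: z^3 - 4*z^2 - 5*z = (z)*(z^2 - 4*z - 5) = z*(z + 1)*(z - 5)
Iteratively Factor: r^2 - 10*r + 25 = (r - 5)*(r - 5)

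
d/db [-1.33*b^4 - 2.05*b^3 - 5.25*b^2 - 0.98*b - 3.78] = -5.32*b^3 - 6.15*b^2 - 10.5*b - 0.98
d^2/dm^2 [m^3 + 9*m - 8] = 6*m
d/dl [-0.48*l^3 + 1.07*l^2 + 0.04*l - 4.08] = -1.44*l^2 + 2.14*l + 0.04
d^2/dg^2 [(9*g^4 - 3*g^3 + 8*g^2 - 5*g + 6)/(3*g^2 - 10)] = 2*(81*g^6 - 810*g^4 - 135*g^3 + 6282*g^2 - 1350*g + 980)/(27*g^6 - 270*g^4 + 900*g^2 - 1000)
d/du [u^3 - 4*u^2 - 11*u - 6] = 3*u^2 - 8*u - 11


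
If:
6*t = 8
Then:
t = 4/3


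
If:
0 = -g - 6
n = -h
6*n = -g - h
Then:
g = -6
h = -6/5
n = 6/5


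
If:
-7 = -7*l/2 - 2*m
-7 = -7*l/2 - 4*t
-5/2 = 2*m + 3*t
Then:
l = 118/49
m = -5/7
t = -5/14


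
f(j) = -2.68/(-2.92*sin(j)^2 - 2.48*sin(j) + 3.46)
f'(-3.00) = 0.31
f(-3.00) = -0.71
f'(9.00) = 3.16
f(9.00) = -1.38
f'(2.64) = 4.90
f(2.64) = -1.68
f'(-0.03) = -0.49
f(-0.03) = -0.76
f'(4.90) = 0.17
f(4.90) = -0.87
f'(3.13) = 0.58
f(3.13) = -0.78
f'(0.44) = -3.43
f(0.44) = -1.43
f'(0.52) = -5.51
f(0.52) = -1.78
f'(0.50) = -4.85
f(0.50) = -1.68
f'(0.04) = -0.65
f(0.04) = -0.80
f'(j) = -2.68*(5.84*sin(j)*cos(j) + 2.48*cos(j))/(-2.92*sin(j)^2 - 2.48*sin(j) + 3.46)^2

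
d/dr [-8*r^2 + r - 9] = 1 - 16*r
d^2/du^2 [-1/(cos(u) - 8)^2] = 2*(8*cos(u) + cos(2*u) - 2)/(cos(u) - 8)^4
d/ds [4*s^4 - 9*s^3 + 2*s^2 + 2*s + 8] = 16*s^3 - 27*s^2 + 4*s + 2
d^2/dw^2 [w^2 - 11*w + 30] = 2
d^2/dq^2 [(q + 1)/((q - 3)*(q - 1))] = 2*(q^3 + 3*q^2 - 21*q + 25)/(q^6 - 12*q^5 + 57*q^4 - 136*q^3 + 171*q^2 - 108*q + 27)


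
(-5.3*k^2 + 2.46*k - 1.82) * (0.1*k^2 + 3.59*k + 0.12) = -0.53*k^4 - 18.781*k^3 + 8.0134*k^2 - 6.2386*k - 0.2184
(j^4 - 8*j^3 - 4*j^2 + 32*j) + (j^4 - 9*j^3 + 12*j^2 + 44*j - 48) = 2*j^4 - 17*j^3 + 8*j^2 + 76*j - 48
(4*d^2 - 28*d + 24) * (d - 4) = 4*d^3 - 44*d^2 + 136*d - 96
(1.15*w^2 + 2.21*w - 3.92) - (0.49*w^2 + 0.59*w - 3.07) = 0.66*w^2 + 1.62*w - 0.85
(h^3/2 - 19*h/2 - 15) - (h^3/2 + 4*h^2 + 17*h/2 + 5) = -4*h^2 - 18*h - 20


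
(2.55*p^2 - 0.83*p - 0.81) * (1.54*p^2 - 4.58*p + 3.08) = 3.927*p^4 - 12.9572*p^3 + 10.408*p^2 + 1.1534*p - 2.4948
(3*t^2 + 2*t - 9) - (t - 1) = 3*t^2 + t - 8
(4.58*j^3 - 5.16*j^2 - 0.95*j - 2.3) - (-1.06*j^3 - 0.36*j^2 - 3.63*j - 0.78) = 5.64*j^3 - 4.8*j^2 + 2.68*j - 1.52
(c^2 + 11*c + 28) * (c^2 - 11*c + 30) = c^4 - 63*c^2 + 22*c + 840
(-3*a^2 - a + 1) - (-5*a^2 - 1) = 2*a^2 - a + 2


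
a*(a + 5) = a^2 + 5*a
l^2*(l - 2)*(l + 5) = l^4 + 3*l^3 - 10*l^2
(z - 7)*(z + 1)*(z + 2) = z^3 - 4*z^2 - 19*z - 14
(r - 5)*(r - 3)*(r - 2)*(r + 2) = r^4 - 8*r^3 + 11*r^2 + 32*r - 60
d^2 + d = d*(d + 1)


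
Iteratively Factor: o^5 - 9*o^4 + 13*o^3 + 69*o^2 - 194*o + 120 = (o - 4)*(o^4 - 5*o^3 - 7*o^2 + 41*o - 30) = (o - 5)*(o - 4)*(o^3 - 7*o + 6) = (o - 5)*(o - 4)*(o - 1)*(o^2 + o - 6) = (o - 5)*(o - 4)*(o - 2)*(o - 1)*(o + 3)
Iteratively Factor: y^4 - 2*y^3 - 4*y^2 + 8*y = (y)*(y^3 - 2*y^2 - 4*y + 8) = y*(y - 2)*(y^2 - 4) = y*(y - 2)^2*(y + 2)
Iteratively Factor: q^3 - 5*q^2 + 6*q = (q - 2)*(q^2 - 3*q) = q*(q - 2)*(q - 3)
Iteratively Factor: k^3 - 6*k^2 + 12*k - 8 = (k - 2)*(k^2 - 4*k + 4) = (k - 2)^2*(k - 2)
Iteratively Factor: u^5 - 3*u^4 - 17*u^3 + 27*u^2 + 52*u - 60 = (u - 5)*(u^4 + 2*u^3 - 7*u^2 - 8*u + 12) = (u - 5)*(u + 3)*(u^3 - u^2 - 4*u + 4) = (u - 5)*(u - 2)*(u + 3)*(u^2 + u - 2) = (u - 5)*(u - 2)*(u - 1)*(u + 3)*(u + 2)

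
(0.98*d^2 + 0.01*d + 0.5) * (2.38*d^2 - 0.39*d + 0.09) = 2.3324*d^4 - 0.3584*d^3 + 1.2743*d^2 - 0.1941*d + 0.045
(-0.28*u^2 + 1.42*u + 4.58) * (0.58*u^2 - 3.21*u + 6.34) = -0.1624*u^4 + 1.7224*u^3 - 3.677*u^2 - 5.699*u + 29.0372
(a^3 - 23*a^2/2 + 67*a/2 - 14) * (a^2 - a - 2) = a^5 - 25*a^4/2 + 43*a^3 - 49*a^2/2 - 53*a + 28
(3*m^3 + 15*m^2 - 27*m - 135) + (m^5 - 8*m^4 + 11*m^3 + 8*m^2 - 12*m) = m^5 - 8*m^4 + 14*m^3 + 23*m^2 - 39*m - 135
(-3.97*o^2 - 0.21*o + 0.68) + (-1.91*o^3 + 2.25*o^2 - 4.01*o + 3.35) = -1.91*o^3 - 1.72*o^2 - 4.22*o + 4.03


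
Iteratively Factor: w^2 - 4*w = (w - 4)*(w)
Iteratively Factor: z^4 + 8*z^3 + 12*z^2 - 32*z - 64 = (z + 4)*(z^3 + 4*z^2 - 4*z - 16) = (z + 4)^2*(z^2 - 4) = (z - 2)*(z + 4)^2*(z + 2)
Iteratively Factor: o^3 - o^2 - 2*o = (o)*(o^2 - o - 2) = o*(o + 1)*(o - 2)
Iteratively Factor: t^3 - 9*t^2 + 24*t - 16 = (t - 4)*(t^2 - 5*t + 4) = (t - 4)*(t - 1)*(t - 4)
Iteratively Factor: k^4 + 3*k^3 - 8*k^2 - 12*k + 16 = (k + 4)*(k^3 - k^2 - 4*k + 4) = (k - 1)*(k + 4)*(k^2 - 4) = (k - 2)*(k - 1)*(k + 4)*(k + 2)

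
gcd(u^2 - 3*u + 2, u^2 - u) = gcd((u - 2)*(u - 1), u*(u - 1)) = u - 1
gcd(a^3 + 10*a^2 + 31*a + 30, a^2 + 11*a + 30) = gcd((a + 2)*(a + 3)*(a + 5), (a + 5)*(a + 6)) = a + 5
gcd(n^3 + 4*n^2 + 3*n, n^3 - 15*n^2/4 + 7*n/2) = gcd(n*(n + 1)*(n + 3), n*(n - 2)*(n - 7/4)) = n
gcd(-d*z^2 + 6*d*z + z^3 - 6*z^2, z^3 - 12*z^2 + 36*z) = z^2 - 6*z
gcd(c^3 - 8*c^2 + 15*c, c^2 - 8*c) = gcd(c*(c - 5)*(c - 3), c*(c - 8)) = c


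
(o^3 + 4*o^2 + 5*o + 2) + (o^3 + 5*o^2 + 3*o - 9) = 2*o^3 + 9*o^2 + 8*o - 7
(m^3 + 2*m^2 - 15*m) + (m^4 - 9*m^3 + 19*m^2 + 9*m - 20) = m^4 - 8*m^3 + 21*m^2 - 6*m - 20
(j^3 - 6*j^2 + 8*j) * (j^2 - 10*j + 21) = j^5 - 16*j^4 + 89*j^3 - 206*j^2 + 168*j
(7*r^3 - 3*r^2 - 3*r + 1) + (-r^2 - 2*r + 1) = 7*r^3 - 4*r^2 - 5*r + 2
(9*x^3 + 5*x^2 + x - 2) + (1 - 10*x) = 9*x^3 + 5*x^2 - 9*x - 1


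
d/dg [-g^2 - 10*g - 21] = -2*g - 10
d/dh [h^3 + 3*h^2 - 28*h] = 3*h^2 + 6*h - 28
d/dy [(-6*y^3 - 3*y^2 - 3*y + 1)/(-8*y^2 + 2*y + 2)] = (24*y^4 - 12*y^3 - 33*y^2 + 2*y - 4)/(2*(16*y^4 - 8*y^3 - 7*y^2 + 2*y + 1))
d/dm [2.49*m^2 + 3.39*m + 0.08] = 4.98*m + 3.39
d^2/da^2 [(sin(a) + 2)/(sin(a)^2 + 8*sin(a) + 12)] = (6*sin(a) + cos(a)^2 + 1)/(sin(a) + 6)^3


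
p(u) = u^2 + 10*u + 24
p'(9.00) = 28.00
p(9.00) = 195.00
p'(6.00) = 22.00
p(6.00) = 120.00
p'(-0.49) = 9.02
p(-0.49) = 19.34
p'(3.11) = 16.22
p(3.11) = 64.77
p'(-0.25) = 9.50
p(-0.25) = 21.56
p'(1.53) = 13.06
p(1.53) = 41.64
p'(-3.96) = 2.08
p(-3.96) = 0.08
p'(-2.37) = 5.26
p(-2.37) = 5.92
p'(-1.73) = 6.54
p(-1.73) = 9.69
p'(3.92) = 17.84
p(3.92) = 78.57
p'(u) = 2*u + 10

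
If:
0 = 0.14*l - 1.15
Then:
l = 8.21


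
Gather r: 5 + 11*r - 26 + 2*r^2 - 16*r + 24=2*r^2 - 5*r + 3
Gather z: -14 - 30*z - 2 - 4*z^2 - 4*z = -4*z^2 - 34*z - 16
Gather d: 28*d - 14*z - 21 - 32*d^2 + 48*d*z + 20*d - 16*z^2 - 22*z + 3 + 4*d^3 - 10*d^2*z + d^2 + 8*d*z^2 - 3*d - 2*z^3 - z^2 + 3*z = 4*d^3 + d^2*(-10*z - 31) + d*(8*z^2 + 48*z + 45) - 2*z^3 - 17*z^2 - 33*z - 18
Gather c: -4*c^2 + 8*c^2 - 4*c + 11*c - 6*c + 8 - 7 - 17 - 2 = 4*c^2 + c - 18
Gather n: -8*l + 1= 1 - 8*l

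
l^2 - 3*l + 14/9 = (l - 7/3)*(l - 2/3)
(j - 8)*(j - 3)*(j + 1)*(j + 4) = j^4 - 6*j^3 - 27*j^2 + 76*j + 96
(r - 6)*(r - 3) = r^2 - 9*r + 18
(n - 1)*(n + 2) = n^2 + n - 2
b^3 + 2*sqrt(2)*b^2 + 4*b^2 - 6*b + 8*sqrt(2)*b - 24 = (b + 4)*(b - sqrt(2))*(b + 3*sqrt(2))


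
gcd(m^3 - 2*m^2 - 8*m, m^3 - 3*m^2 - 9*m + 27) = 1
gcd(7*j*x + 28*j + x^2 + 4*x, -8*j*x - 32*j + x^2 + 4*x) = x + 4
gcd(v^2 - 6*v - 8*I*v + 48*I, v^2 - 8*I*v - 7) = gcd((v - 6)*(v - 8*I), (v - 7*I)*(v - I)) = 1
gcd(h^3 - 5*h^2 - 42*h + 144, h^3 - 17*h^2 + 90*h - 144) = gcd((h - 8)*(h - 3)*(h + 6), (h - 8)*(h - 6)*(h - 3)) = h^2 - 11*h + 24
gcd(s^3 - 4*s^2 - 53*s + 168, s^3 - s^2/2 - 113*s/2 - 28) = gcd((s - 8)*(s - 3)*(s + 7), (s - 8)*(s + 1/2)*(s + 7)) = s^2 - s - 56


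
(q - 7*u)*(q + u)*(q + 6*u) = q^3 - 43*q*u^2 - 42*u^3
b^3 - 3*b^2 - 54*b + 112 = (b - 8)*(b - 2)*(b + 7)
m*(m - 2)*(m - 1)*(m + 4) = m^4 + m^3 - 10*m^2 + 8*m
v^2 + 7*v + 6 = (v + 1)*(v + 6)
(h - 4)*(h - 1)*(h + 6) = h^3 + h^2 - 26*h + 24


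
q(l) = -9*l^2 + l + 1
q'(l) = 1 - 18*l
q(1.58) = -19.89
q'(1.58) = -27.44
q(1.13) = -9.36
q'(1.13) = -19.34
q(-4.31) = -170.49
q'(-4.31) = 78.58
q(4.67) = -190.61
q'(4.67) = -83.06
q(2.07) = -35.49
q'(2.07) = -36.26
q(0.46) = -0.44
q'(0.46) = -7.28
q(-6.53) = -389.30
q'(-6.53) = 118.54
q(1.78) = -25.74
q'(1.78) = -31.04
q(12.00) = -1283.00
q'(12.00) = -215.00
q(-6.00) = -329.00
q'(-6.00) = 109.00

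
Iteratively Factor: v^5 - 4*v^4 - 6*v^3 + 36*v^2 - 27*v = (v - 1)*(v^4 - 3*v^3 - 9*v^2 + 27*v) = (v - 1)*(v + 3)*(v^3 - 6*v^2 + 9*v) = (v - 3)*(v - 1)*(v + 3)*(v^2 - 3*v) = v*(v - 3)*(v - 1)*(v + 3)*(v - 3)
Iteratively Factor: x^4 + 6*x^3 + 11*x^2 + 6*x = (x + 2)*(x^3 + 4*x^2 + 3*x) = x*(x + 2)*(x^2 + 4*x + 3) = x*(x + 2)*(x + 3)*(x + 1)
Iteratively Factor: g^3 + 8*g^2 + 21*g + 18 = (g + 2)*(g^2 + 6*g + 9) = (g + 2)*(g + 3)*(g + 3)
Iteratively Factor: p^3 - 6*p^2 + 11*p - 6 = (p - 1)*(p^2 - 5*p + 6) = (p - 2)*(p - 1)*(p - 3)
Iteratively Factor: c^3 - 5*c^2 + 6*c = (c)*(c^2 - 5*c + 6) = c*(c - 3)*(c - 2)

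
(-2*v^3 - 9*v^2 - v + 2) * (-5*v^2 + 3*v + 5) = 10*v^5 + 39*v^4 - 32*v^3 - 58*v^2 + v + 10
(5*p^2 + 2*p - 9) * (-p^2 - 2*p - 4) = -5*p^4 - 12*p^3 - 15*p^2 + 10*p + 36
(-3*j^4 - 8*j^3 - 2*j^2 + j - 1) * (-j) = 3*j^5 + 8*j^4 + 2*j^3 - j^2 + j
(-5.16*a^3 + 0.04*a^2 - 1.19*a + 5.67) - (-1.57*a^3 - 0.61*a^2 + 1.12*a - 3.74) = -3.59*a^3 + 0.65*a^2 - 2.31*a + 9.41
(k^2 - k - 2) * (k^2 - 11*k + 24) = k^4 - 12*k^3 + 33*k^2 - 2*k - 48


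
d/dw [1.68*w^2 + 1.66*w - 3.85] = 3.36*w + 1.66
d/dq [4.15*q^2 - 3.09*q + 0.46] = 8.3*q - 3.09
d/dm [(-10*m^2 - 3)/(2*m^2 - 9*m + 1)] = (90*m^2 - 8*m - 27)/(4*m^4 - 36*m^3 + 85*m^2 - 18*m + 1)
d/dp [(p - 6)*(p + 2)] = 2*p - 4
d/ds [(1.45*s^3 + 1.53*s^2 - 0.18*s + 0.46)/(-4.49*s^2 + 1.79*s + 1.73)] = (-6.5105*s^4 + 5.191*s^3 + 9.456*s^2 + 9.4246*s - 1.1348)/(20.1601*s^4 - 16.0742*s^3 - 12.3313*s^2 + 6.1934*s + 2.9929)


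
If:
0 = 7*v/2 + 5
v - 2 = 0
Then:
No Solution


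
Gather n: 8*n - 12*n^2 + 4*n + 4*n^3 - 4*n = 4*n^3 - 12*n^2 + 8*n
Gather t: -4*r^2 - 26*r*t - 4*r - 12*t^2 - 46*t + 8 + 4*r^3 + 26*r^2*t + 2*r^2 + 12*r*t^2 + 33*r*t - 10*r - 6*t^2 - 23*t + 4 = 4*r^3 - 2*r^2 - 14*r + t^2*(12*r - 18) + t*(26*r^2 + 7*r - 69) + 12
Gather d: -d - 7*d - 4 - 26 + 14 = -8*d - 16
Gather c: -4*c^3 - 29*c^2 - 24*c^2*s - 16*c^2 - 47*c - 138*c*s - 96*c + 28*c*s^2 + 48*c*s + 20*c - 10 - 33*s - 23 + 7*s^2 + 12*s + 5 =-4*c^3 + c^2*(-24*s - 45) + c*(28*s^2 - 90*s - 123) + 7*s^2 - 21*s - 28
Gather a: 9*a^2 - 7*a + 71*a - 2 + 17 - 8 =9*a^2 + 64*a + 7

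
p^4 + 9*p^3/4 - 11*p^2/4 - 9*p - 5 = (p - 2)*(p + 1)*(p + 5/4)*(p + 2)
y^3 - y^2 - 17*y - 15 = (y - 5)*(y + 1)*(y + 3)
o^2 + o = o*(o + 1)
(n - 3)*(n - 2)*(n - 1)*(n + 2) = n^4 - 4*n^3 - n^2 + 16*n - 12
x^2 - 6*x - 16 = (x - 8)*(x + 2)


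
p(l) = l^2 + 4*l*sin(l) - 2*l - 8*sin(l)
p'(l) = 4*l*cos(l) + 2*l + 4*sin(l) - 8*cos(l) - 2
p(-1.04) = 13.65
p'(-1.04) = -13.69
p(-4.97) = 7.68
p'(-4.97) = -15.18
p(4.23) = 1.53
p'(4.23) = -1.22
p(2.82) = 3.35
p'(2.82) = 1.79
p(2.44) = 2.21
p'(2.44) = 4.12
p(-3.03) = 17.48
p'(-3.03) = 11.49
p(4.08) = 1.78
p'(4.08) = -1.98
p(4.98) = 3.34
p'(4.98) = 7.25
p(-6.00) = 39.06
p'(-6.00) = -43.61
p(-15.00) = 299.22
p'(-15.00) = 17.06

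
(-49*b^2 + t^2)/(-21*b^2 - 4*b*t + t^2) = (7*b + t)/(3*b + t)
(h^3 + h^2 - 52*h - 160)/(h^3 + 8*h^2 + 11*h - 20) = (h - 8)/(h - 1)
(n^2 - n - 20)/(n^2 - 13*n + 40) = (n + 4)/(n - 8)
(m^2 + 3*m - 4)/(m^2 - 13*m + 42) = (m^2 + 3*m - 4)/(m^2 - 13*m + 42)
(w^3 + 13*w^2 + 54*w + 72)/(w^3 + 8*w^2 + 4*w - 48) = (w + 3)/(w - 2)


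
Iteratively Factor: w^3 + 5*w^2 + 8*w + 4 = (w + 2)*(w^2 + 3*w + 2) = (w + 2)^2*(w + 1)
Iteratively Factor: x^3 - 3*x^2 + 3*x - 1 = (x - 1)*(x^2 - 2*x + 1) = (x - 1)^2*(x - 1)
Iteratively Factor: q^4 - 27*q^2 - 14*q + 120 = (q + 4)*(q^3 - 4*q^2 - 11*q + 30) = (q - 2)*(q + 4)*(q^2 - 2*q - 15) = (q - 2)*(q + 3)*(q + 4)*(q - 5)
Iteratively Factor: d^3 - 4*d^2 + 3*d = (d - 3)*(d^2 - d) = (d - 3)*(d - 1)*(d)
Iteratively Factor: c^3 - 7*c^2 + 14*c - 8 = (c - 2)*(c^2 - 5*c + 4) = (c - 4)*(c - 2)*(c - 1)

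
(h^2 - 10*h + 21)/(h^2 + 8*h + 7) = (h^2 - 10*h + 21)/(h^2 + 8*h + 7)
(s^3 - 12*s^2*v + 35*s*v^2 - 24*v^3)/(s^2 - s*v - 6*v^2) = (s^2 - 9*s*v + 8*v^2)/(s + 2*v)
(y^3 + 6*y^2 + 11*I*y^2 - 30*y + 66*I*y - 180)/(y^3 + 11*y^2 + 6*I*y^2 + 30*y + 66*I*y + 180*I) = (y + 5*I)/(y + 5)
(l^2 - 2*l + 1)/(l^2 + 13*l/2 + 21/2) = 2*(l^2 - 2*l + 1)/(2*l^2 + 13*l + 21)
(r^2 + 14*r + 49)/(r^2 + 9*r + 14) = (r + 7)/(r + 2)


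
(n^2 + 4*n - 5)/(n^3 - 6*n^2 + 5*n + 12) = (n^2 + 4*n - 5)/(n^3 - 6*n^2 + 5*n + 12)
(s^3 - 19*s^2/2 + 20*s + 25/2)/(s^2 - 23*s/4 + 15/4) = 2*(2*s^2 - 9*s - 5)/(4*s - 3)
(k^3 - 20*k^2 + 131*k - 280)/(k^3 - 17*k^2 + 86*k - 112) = (k - 5)/(k - 2)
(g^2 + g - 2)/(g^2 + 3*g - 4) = (g + 2)/(g + 4)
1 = 1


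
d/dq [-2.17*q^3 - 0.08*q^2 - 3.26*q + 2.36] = -6.51*q^2 - 0.16*q - 3.26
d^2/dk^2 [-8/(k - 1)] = -16/(k - 1)^3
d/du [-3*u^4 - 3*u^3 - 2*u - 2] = -12*u^3 - 9*u^2 - 2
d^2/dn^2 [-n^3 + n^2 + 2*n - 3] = 2 - 6*n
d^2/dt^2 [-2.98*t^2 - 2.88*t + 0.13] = -5.96000000000000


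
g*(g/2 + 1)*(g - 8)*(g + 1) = g^4/2 - 5*g^3/2 - 11*g^2 - 8*g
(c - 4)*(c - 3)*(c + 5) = c^3 - 2*c^2 - 23*c + 60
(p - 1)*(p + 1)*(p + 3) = p^3 + 3*p^2 - p - 3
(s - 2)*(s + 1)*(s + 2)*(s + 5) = s^4 + 6*s^3 + s^2 - 24*s - 20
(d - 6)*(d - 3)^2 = d^3 - 12*d^2 + 45*d - 54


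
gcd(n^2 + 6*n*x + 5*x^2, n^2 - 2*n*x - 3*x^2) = n + x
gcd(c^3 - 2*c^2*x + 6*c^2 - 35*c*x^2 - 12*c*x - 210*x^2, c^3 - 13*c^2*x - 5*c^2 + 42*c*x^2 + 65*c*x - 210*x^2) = -c + 7*x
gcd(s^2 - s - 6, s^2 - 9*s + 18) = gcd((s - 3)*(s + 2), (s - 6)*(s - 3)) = s - 3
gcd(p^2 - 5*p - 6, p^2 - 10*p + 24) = p - 6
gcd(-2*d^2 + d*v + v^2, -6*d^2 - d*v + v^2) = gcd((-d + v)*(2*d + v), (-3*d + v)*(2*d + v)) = 2*d + v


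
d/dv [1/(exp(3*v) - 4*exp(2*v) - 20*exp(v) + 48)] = (-3*exp(2*v) + 8*exp(v) + 20)*exp(v)/(exp(3*v) - 4*exp(2*v) - 20*exp(v) + 48)^2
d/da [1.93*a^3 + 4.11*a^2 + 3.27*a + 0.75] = 5.79*a^2 + 8.22*a + 3.27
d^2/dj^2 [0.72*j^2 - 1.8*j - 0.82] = 1.44000000000000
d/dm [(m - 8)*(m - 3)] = 2*m - 11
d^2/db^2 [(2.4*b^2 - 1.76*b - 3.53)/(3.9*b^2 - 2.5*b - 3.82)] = (-6.7392000000001*b^3 - 107.6166*b^2 + 49.18212*b - 45.64536)/(59.319*b^6 - 114.075*b^5 - 101.1816*b^4 + 207.845*b^3 + 99.10608*b^2 - 109.443*b - 55.742968)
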